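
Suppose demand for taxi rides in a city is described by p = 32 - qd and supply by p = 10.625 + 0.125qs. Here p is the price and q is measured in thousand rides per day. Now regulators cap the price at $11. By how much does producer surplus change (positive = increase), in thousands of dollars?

-22

Rearranging demand gives qd = 32 - p; rearranging supply gives qs = 8p - 85. Setting quantity demanded equal to quantity supplied, 32 - p = 8p - 85, gives p* = 13 and q* = 19.
The ceiling of 11 is below the equilibrium price 13, so it binds.
At p = 11: qd = 32 - 11 = 21 and qs = 8·11 - 85 = 3.
Producer surplus without the control is ½ · (13 - 10.625) · 19 = 22.5625.
With the ceiling, producers sell 3 units at 11, so PS = ½ · (11 - 10.625) · 3 = 0.5625.
Change in producer surplus = 0.5625 - 22.5625 = -22.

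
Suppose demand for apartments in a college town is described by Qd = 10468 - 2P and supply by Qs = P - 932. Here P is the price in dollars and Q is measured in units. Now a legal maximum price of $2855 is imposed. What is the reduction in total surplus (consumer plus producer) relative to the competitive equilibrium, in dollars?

669768.75

Without the control the market clears where 10468 - 2P = P - 932, i.e. P* = 3800 and Q* = 2868.
The ceiling of 2855 is below the equilibrium price 3800, so it binds.
At P = 2855: Qd = 10468 - 2·2855 = 4758 and Qs = 2855 - 932 = 1923.
Quantity traded falls to 1923. At Q = 1923 the demand price is (10468 - 1923)/2 = 4272.5 and the supply price is 932 + 1923 = 2855.
Deadweight loss = ½ · (4272.5 - 2855) · (2868 - 1923) = ½ · 1417.5 · 945 = 669768.75.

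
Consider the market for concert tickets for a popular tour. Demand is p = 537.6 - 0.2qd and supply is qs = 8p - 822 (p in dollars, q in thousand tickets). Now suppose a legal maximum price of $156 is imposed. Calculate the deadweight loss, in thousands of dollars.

Rearranging demand gives qd = 2688 - 5p. In a free market, 2688 - 5p = 8p - 822 gives the equilibrium p* = 270, q* = 1338.
Since 156 < 270, the ceiling is binding.
At p = 156: qd = 2688 - 5·156 = 1908 and qs = 8·156 - 822 = 426.
Quantity traded falls to 426. At q = 426 the demand price is (2688 - 426)/5 = 452.4 and the supply price is (822 + 426)/8 = 156.
Deadweight loss = ½ · (452.4 - 156) · (1338 - 426) = ½ · 296.4 · 912 = 135158.4.

135158.4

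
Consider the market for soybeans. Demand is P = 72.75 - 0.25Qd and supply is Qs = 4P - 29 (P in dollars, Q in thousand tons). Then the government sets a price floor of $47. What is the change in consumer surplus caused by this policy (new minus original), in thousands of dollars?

-819

Rearranging demand gives Qd = 291 - 4P. In a free market, 291 - 4P = 4P - 29 gives the equilibrium P* = 40, Q* = 131.
Because the floor (47) lies above the market-clearing price, it is binding.
At P = 47: Qd = 291 - 4·47 = 103 and Qs = 4·47 - 29 = 159.
Consumer surplus without the control is ½ · (72.75 - 40) · 131 = 2145.125.
With the floor, consumers buy 103 units at 47, so CS = ½ · (72.75 - 47) · 103 = 1326.125.
Change in consumer surplus = 1326.125 - 2145.125 = -819.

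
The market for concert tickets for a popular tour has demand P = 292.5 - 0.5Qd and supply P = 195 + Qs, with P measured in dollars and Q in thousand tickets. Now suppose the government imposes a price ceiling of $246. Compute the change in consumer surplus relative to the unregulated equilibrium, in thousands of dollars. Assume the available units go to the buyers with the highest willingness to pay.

665

Rearranging demand gives Qd = 585 - 2P; rearranging supply gives Qs = P - 195. Setting quantity demanded equal to quantity supplied, 585 - 2P = P - 195, gives P* = 260 and Q* = 65.
Since 246 < 260, the ceiling is binding.
At P = 246: Qd = 585 - 2·246 = 93 and Qs = 246 - 195 = 51.
Consumer surplus without the control is ½ · (292.5 - 260) · 65 = 1056.25.
With the ceiling, 51 units are sold at 246 (assume they go to the highest-value buyers). The demand price at Q = 51 is 267, so CS = ½ · [(292.5 - 246) + (267 - 246)] · 51 = 1721.25.
Change in consumer surplus = 1721.25 - 1056.25 = 665.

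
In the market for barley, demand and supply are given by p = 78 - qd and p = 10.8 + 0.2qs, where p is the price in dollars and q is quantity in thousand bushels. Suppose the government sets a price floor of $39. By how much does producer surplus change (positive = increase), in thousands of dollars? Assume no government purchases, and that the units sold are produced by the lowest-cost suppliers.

Rearranging demand gives qd = 78 - p; rearranging supply gives qs = 5p - 54. Setting quantity demanded equal to quantity supplied, 78 - p = 5p - 54, gives p* = 22 and q* = 56.
The floor of 39 is above the equilibrium price 22, so it binds.
At p = 39: qd = 78 - 39 = 39 and qs = 5·39 - 54 = 141.
Producer surplus without the control is ½ · (22 - 10.8) · 56 = 313.6.
With the floor, 39 units are sold at 39. The supply price at q = 39 is 18.6, so PS = ½ · [(39 - 10.8) + (39 - 18.6)] · 39 = 947.7.
Change in producer surplus = 947.7 - 313.6 = 634.1.

634.1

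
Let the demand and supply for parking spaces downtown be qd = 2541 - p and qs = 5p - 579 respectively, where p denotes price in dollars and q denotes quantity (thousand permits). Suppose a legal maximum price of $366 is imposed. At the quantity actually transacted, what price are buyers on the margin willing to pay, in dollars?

1290

Without the control the market clears where 2541 - p = 5p - 579, i.e. p* = 520 and q* = 2021.
The ceiling of 366 is below the equilibrium price 520, so it binds.
At p = 366: qd = 2541 - 366 = 2175 and qs = 5·366 - 579 = 1251.
Only 1251 units reach the market. On the demand curve, the marginal buyer's willingness to pay at q = 1251 is (2541 - 1251) = 1290.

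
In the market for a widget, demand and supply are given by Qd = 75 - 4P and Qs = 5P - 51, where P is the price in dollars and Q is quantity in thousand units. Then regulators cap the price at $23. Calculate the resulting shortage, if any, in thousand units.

Without the control the market clears where 75 - 4P = 5P - 51, i.e. P* = 14 and Q* = 19.
Since 23 is above P* = 14, the ceiling does not bind and the free-market outcome prevails.
Since the control does not bind, there is no shortage.

0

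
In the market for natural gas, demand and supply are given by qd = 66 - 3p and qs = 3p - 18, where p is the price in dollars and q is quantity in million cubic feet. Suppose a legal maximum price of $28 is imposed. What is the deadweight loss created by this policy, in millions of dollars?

Equilibrium: 66 - 3p = 3p - 18, so 84 = 6p and p* = 14, q* = 24.
Since 28 is above p* = 14, the ceiling does not bind and the free-market outcome prevails.
Since the control does not bind, no trades are prevented and deadweight loss is zero.

0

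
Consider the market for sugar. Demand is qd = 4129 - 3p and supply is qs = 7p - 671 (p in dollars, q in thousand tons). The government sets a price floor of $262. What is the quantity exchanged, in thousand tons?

2689

Setting quantity demanded equal to quantity supplied, 4129 - 3p = 7p - 671, gives p* = 480 and q* = 2689.
The floor of 262 is below the equilibrium price 480, so it is not binding; the market clears at p* = 480, q* = 2689.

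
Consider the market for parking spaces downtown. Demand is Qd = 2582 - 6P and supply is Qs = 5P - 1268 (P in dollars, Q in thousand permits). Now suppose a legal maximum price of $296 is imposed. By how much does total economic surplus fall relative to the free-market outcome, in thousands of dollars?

13365

Without the control the market clears where 2582 - 6P = 5P - 1268, i.e. P* = 350 and Q* = 482.
Since 296 < 350, the ceiling is binding.
At P = 296: Qd = 2582 - 6·296 = 806 and Qs = 5·296 - 1268 = 212.
Quantity traded falls to 212. At Q = 212 the demand price is (2582 - 212)/6 = 395 and the supply price is (1268 + 212)/5 = 296.
Deadweight loss = ½ · (395 - 296) · (482 - 212) = ½ · 99 · 270 = 13365.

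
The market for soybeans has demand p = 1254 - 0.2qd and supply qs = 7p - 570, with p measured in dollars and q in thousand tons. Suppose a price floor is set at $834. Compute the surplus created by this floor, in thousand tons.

3168

Rearranging demand gives qd = 6270 - 5p. In a free market, 6270 - 5p = 7p - 570 gives the equilibrium p* = 570, q* = 3420.
Since 834 > 570, the floor is binding.
At p = 834: qd = 6270 - 5·834 = 2100 and qs = 7·834 - 570 = 5268.
Surplus = qs - qd = 5268 - 2100 = 3168.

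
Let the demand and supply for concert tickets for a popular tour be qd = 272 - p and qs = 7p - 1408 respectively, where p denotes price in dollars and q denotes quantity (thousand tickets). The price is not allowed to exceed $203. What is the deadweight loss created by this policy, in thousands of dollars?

1372

Equilibrium: 272 - p = 7p - 1408, so 1680 = 8p and p* = 210, q* = 62.
Since 203 < 210, the ceiling is binding.
At p = 203: qd = 272 - 203 = 69 and qs = 7·203 - 1408 = 13.
Quantity traded falls to 13. At q = 13 the demand price is 272 - 13 = 259 and the supply price is (1408 + 13)/7 = 203.
Deadweight loss = ½ · (259 - 203) · (62 - 13) = ½ · 56 · 49 = 1372.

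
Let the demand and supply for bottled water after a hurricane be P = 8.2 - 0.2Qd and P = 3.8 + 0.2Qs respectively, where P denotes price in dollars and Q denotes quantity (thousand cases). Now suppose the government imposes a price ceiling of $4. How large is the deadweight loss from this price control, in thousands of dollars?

Rearranging demand gives Qd = 41 - 5P; rearranging supply gives Qs = 5P - 19. Equilibrium: 41 - 5P = 5P - 19, so 60 = 10P and P* = 6, Q* = 11.
Because the ceiling (4) lies below the market-clearing price, it is binding.
At P = 4: Qd = 41 - 5·4 = 21 and Qs = 5·4 - 19 = 1.
Quantity traded falls to 1. At Q = 1 the demand price is (41 - 1)/5 = 8 and the supply price is (19 + 1)/5 = 4.
Deadweight loss = ½ · (8 - 4) · (11 - 1) = ½ · 4 · 10 = 20.

20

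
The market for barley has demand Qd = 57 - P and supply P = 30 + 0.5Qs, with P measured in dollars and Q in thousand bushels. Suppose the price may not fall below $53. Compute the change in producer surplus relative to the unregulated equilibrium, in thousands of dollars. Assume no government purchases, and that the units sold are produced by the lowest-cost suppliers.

7

Rearranging supply gives Qs = 2P - 60. In a free market, 57 - P = 2P - 60 gives the equilibrium P* = 39, Q* = 18.
Since 53 > 39, the floor is binding.
At P = 53: Qd = 57 - 53 = 4 and Qs = 2·53 - 60 = 46.
Producer surplus without the control is ½ · (39 - 30) · 18 = 81.
With the floor, 4 units are sold at 53. The supply price at Q = 4 is 32, so PS = ½ · [(53 - 30) + (53 - 32)] · 4 = 88.
Change in producer surplus = 88 - 81 = 7.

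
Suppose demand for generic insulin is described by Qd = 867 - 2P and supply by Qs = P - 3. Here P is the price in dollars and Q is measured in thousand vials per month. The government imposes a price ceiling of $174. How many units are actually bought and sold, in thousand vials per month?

Setting quantity demanded equal to quantity supplied, 867 - 2P = P - 3, gives P* = 290 and Q* = 287.
The ceiling of 174 is below the equilibrium price 290, so it binds.
At P = 174: Qd = 867 - 2·174 = 519 and Qs = 174 - 3 = 171.
The quantity actually transacted is the short side, supply: 171.

171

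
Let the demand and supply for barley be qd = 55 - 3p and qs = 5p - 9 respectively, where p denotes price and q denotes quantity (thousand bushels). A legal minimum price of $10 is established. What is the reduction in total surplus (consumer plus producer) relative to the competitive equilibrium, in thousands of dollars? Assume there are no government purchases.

9.6

Setting quantity demanded equal to quantity supplied, 55 - 3p = 5p - 9, gives p* = 8 and q* = 31.
The floor of 10 is above the equilibrium price 8, so it binds.
At p = 10: qd = 55 - 3·10 = 25 and qs = 5·10 - 9 = 41.
Quantity traded falls to 25. At q = 25 the demand price is (55 - 25)/3 = 10 and the supply price is (9 + 25)/5 = 6.8.
Deadweight loss = ½ · (10 - 6.8) · (31 - 25) = ½ · 3.2 · 6 = 9.6.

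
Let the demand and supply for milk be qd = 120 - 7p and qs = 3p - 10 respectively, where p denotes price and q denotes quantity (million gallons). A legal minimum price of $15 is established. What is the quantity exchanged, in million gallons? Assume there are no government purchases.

15

Setting quantity demanded equal to quantity supplied, 120 - 7p = 3p - 10, gives p* = 13 and q* = 29.
Since 15 > 13, the floor is binding.
At p = 15: qd = 120 - 7·15 = 15 and qs = 3·15 - 10 = 35.
The quantity actually transacted is the short side, demand: 15.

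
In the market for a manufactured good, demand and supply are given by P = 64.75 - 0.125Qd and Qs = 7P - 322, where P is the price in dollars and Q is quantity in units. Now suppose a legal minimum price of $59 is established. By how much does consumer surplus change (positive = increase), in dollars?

-174

Rearranging demand gives Qd = 518 - 8P. Without the control the market clears where 518 - 8P = 7P - 322, i.e. P* = 56 and Q* = 70.
Since 59 > 56, the floor is binding.
At P = 59: Qd = 518 - 8·59 = 46 and Qs = 7·59 - 322 = 91.
Consumer surplus without the control is ½ · (64.75 - 56) · 70 = 306.25.
With the floor, consumers buy 46 units at 59, so CS = ½ · (64.75 - 59) · 46 = 132.25.
Change in consumer surplus = 132.25 - 306.25 = -174.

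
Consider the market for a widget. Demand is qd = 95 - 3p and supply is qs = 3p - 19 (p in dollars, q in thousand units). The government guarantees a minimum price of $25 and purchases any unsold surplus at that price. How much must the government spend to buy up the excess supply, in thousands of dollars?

Equilibrium: 95 - 3p = 3p - 19, so 114 = 6p and p* = 19, q* = 38.
Since 25 > 19, the floor is binding.
At p = 25: qd = 95 - 3·25 = 20 and qs = 3·25 - 19 = 56.
Surplus = qs - qd = 36.
Government expenditure = surplus × support price = 36 × 25 = 900.

900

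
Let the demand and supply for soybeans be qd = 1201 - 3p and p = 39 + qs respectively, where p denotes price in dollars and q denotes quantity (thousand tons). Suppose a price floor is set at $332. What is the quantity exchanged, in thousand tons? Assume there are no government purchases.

Rearranging supply gives qs = p - 39. Equilibrium: 1201 - 3p = p - 39, so 1240 = 4p and p* = 310, q* = 271.
The floor of 332 is above the equilibrium price 310, so it binds.
At p = 332: qd = 1201 - 3·332 = 205 and qs = 332 - 39 = 293.
The quantity actually transacted is the short side, demand: 205.

205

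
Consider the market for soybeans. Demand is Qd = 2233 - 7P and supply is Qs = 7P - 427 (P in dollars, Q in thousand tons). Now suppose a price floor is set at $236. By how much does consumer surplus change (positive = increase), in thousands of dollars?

In a free market, 2233 - 7P = 7P - 427 gives the equilibrium P* = 190, Q* = 903.
Since 236 > 190, the floor is binding.
At P = 236: Qd = 2233 - 7·236 = 581 and Qs = 7·236 - 427 = 1225.
Consumer surplus without the control is ½ · (319 - 190) · 903 = 58243.5.
With the floor, consumers buy 581 units at 236, so CS = ½ · (319 - 236) · 581 = 24111.5.
Change in consumer surplus = 24111.5 - 58243.5 = -34132.

-34132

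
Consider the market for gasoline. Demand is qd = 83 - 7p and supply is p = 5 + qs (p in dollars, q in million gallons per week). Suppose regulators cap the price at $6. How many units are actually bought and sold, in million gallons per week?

Rearranging supply gives qs = p - 5. Setting quantity demanded equal to quantity supplied, 83 - 7p = p - 5, gives p* = 11 and q* = 6.
Since 6 < 11, the ceiling is binding.
At p = 6: qd = 83 - 7·6 = 41 and qs = 6 - 5 = 1.
The quantity actually transacted is the short side, supply: 1.

1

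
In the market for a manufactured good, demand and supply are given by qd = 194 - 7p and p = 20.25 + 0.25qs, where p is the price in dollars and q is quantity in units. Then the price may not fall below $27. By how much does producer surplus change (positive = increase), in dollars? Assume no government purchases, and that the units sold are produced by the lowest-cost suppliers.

Rearranging supply gives qs = 4p - 81. Equilibrium: 194 - 7p = 4p - 81, so 275 = 11p and p* = 25, q* = 19.
Because the floor (27) lies above the market-clearing price, it is binding.
At p = 27: qd = 194 - 7·27 = 5 and qs = 4·27 - 81 = 27.
Producer surplus without the control is ½ · (25 - 20.25) · 19 = 45.125.
With the floor, 5 units are sold at 27. The supply price at q = 5 is 21.5, so PS = ½ · [(27 - 20.25) + (27 - 21.5)] · 5 = 30.625.
Change in producer surplus = 30.625 - 45.125 = -14.5.

-14.5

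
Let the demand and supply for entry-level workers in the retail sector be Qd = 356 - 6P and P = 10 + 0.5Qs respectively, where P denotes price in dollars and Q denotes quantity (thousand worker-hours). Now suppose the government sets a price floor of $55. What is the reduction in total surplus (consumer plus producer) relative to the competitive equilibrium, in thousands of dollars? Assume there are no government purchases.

Rearranging supply gives Qs = 2P - 20. Without the control the market clears where 356 - 6P = 2P - 20, i.e. P* = 47 and Q* = 74.
Because the floor (55) lies above the market-clearing price, it is binding.
At P = 55: Qd = 356 - 6·55 = 26 and Qs = 2·55 - 20 = 90.
Quantity traded falls to 26. At Q = 26 the demand price is (356 - 26)/6 = 55 and the supply price is (20 + 26)/2 = 23.
Deadweight loss = ½ · (55 - 23) · (74 - 26) = ½ · 32 · 48 = 768.

768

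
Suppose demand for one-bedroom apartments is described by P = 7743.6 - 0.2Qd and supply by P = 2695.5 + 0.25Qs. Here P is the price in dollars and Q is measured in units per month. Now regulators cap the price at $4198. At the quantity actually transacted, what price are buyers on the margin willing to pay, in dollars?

6541.6

Rearranging demand gives Qd = 38718 - 5P; rearranging supply gives Qs = 4P - 10782. Setting quantity demanded equal to quantity supplied, 38718 - 5P = 4P - 10782, gives P* = 5500 and Q* = 11218.
The ceiling of 4198 is below the equilibrium price 5500, so it binds.
At P = 4198: Qd = 38718 - 5·4198 = 17728 and Qs = 4·4198 - 10782 = 6010.
Only 6010 units reach the market. On the demand curve, the marginal buyer's willingness to pay at Q = 6010 is (38718 - 6010)/5 = 6541.6.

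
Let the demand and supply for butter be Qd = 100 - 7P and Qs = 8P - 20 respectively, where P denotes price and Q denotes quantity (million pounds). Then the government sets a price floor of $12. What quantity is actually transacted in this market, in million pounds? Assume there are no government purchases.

16

Without the control the market clears where 100 - 7P = 8P - 20, i.e. P* = 8 and Q* = 44.
The floor of 12 is above the equilibrium price 8, so it binds.
At P = 12: Qd = 100 - 7·12 = 16 and Qs = 8·12 - 20 = 76.
The quantity actually transacted is the short side, demand: 16.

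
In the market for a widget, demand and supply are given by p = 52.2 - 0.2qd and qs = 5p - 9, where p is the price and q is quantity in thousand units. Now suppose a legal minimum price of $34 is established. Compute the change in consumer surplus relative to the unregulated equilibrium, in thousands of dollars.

-759.5

Rearranging demand gives qd = 261 - 5p. Without the control the market clears where 261 - 5p = 5p - 9, i.e. p* = 27 and q* = 126.
Since 34 > 27, the floor is binding.
At p = 34: qd = 261 - 5·34 = 91 and qs = 5·34 - 9 = 161.
Consumer surplus without the control is ½ · (52.2 - 27) · 126 = 1587.6.
With the floor, consumers buy 91 units at 34, so CS = ½ · (52.2 - 34) · 91 = 828.1.
Change in consumer surplus = 828.1 - 1587.6 = -759.5.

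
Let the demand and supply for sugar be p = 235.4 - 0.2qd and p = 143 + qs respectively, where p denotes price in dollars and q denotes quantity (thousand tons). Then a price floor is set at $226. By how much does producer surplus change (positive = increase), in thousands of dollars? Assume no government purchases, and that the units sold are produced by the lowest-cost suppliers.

-168

Rearranging demand gives qd = 1177 - 5p; rearranging supply gives qs = p - 143. Without the control the market clears where 1177 - 5p = p - 143, i.e. p* = 220 and q* = 77.
The floor of 226 is above the equilibrium price 220, so it binds.
At p = 226: qd = 1177 - 5·226 = 47 and qs = 226 - 143 = 83.
Producer surplus without the control is ½ · (220 - 143) · 77 = 2964.5.
With the floor, 47 units are sold at 226. The supply price at q = 47 is 190, so PS = ½ · [(226 - 143) + (226 - 190)] · 47 = 2796.5.
Change in producer surplus = 2796.5 - 2964.5 = -168.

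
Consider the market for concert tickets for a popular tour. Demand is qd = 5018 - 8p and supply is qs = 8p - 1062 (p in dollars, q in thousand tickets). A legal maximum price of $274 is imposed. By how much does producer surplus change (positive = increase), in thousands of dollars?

-164724

In a free market, 5018 - 8p = 8p - 1062 gives the equilibrium p* = 380, q* = 1978.
Because the ceiling (274) lies below the market-clearing price, it is binding.
At p = 274: qd = 5018 - 8·274 = 2826 and qs = 8·274 - 1062 = 1130.
Producer surplus without the control is ½ · (380 - 132.75) · 1978 = 244530.25.
With the ceiling, producers sell 1130 units at 274, so PS = ½ · (274 - 132.75) · 1130 = 79806.25.
Change in producer surplus = 79806.25 - 244530.25 = -164724.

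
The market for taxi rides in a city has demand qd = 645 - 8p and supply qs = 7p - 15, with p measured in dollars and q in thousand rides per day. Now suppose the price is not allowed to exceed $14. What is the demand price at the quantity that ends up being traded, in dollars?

In a free market, 645 - 8p = 7p - 15 gives the equilibrium p* = 44, q* = 293.
Since 14 < 44, the ceiling is binding.
At p = 14: qd = 645 - 8·14 = 533 and qs = 7·14 - 15 = 83.
Only 83 units reach the market. On the demand curve, the marginal buyer's willingness to pay at q = 83 is (645 - 83)/8 = 70.25.

70.25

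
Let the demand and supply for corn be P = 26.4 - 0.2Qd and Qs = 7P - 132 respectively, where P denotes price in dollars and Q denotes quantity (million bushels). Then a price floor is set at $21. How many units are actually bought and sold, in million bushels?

22

Rearranging demand gives Qd = 132 - 5P. Without the control the market clears where 132 - 5P = 7P - 132, i.e. P* = 22 and Q* = 22.
The floor of 21 is below the equilibrium price 22, so it is not binding; the market clears at P* = 22, Q* = 22.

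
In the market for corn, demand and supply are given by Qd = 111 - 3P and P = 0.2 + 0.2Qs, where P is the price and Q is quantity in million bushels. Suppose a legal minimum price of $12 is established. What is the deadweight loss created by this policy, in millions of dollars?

Rearranging supply gives Qs = 5P - 1. Without the control the market clears where 111 - 3P = 5P - 1, i.e. P* = 14 and Q* = 69.
Since 12 is below P* = 14, the floor does not bind and the free-market outcome prevails.
Since the control does not bind, no trades are prevented and deadweight loss is zero.

0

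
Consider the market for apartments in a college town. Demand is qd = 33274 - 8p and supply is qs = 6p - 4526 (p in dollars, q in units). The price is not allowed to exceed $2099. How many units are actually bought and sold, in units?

Equilibrium: 33274 - 8p = 6p - 4526, so 37800 = 14p and p* = 2700, q* = 11674.
The ceiling of 2099 is below the equilibrium price 2700, so it binds.
At p = 2099: qd = 33274 - 8·2099 = 16482 and qs = 6·2099 - 4526 = 8068.
The quantity actually transacted is the short side, supply: 8068.

8068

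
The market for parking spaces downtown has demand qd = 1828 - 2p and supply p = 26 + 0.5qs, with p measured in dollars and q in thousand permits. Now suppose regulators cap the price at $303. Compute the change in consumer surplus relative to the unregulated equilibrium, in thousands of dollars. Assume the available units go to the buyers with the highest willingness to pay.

64629

Rearranging supply gives qs = 2p - 52. Equilibrium: 1828 - 2p = 2p - 52, so 1880 = 4p and p* = 470, q* = 888.
Since 303 < 470, the ceiling is binding.
At p = 303: qd = 1828 - 2·303 = 1222 and qs = 2·303 - 52 = 554.
Consumer surplus without the control is ½ · (914 - 470) · 888 = 197136.
With the ceiling, 554 units are sold at 303 (assume they go to the highest-value buyers). The demand price at q = 554 is 637, so CS = ½ · [(914 - 303) + (637 - 303)] · 554 = 261765.
Change in consumer surplus = 261765 - 197136 = 64629.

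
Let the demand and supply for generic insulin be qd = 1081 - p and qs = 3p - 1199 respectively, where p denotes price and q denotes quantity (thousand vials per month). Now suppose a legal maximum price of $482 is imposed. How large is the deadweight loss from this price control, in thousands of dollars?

46464

Equilibrium: 1081 - p = 3p - 1199, so 2280 = 4p and p* = 570, q* = 511.
Since 482 < 570, the ceiling is binding.
At p = 482: qd = 1081 - 482 = 599 and qs = 3·482 - 1199 = 247.
Quantity traded falls to 247. At q = 247 the demand price is 1081 - 247 = 834 and the supply price is (1199 + 247)/3 = 482.
Deadweight loss = ½ · (834 - 482) · (511 - 247) = ½ · 352 · 264 = 46464.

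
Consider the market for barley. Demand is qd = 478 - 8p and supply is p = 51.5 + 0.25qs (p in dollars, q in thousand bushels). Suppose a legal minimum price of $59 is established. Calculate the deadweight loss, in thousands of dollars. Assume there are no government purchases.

48

Rearranging supply gives qs = 4p - 206. In a free market, 478 - 8p = 4p - 206 gives the equilibrium p* = 57, q* = 22.
Since 59 > 57, the floor is binding.
At p = 59: qd = 478 - 8·59 = 6 and qs = 4·59 - 206 = 30.
Quantity traded falls to 6. At q = 6 the demand price is (478 - 6)/8 = 59 and the supply price is (206 + 6)/4 = 53.
Deadweight loss = ½ · (59 - 53) · (22 - 6) = ½ · 6 · 16 = 48.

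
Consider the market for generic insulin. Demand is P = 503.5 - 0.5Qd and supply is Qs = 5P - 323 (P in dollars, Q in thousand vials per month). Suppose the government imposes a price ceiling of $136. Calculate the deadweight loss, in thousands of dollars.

Rearranging demand gives Qd = 1007 - 2P. Equilibrium: 1007 - 2P = 5P - 323, so 1330 = 7P and P* = 190, Q* = 627.
Because the ceiling (136) lies below the market-clearing price, it is binding.
At P = 136: Qd = 1007 - 2·136 = 735 and Qs = 5·136 - 323 = 357.
Quantity traded falls to 357. At Q = 357 the demand price is (1007 - 357)/2 = 325 and the supply price is (323 + 357)/5 = 136.
Deadweight loss = ½ · (325 - 136) · (627 - 357) = ½ · 189 · 270 = 25515.

25515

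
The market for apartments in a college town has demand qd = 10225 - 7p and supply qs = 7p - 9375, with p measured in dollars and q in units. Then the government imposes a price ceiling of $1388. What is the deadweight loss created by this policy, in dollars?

1008

Without the control the market clears where 10225 - 7p = 7p - 9375, i.e. p* = 1400 and q* = 425.
Since 1388 < 1400, the ceiling is binding.
At p = 1388: qd = 10225 - 7·1388 = 509 and qs = 7·1388 - 9375 = 341.
Quantity traded falls to 341. At q = 341 the demand price is (10225 - 341)/7 = 1412 and the supply price is (9375 + 341)/7 = 1388.
Deadweight loss = ½ · (1412 - 1388) · (425 - 341) = ½ · 24 · 84 = 1008.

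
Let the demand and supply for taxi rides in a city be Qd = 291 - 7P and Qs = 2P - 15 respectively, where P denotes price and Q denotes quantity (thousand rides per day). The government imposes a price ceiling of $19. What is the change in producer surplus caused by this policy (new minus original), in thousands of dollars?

Equilibrium: 291 - 7P = 2P - 15, so 306 = 9P and P* = 34, Q* = 53.
Because the ceiling (19) lies below the market-clearing price, it is binding.
At P = 19: Qd = 291 - 7·19 = 158 and Qs = 2·19 - 15 = 23.
Producer surplus without the control is ½ · (34 - 7.5) · 53 = 702.25.
With the ceiling, producers sell 23 units at 19, so PS = ½ · (19 - 7.5) · 23 = 132.25.
Change in producer surplus = 132.25 - 702.25 = -570.

-570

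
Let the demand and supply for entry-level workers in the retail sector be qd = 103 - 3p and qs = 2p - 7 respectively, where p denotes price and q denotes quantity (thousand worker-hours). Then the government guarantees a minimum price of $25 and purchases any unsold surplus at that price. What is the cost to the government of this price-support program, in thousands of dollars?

Equilibrium: 103 - 3p = 2p - 7, so 110 = 5p and p* = 22, q* = 37.
Since 25 > 22, the floor is binding.
At p = 25: qd = 103 - 3·25 = 28 and qs = 2·25 - 7 = 43.
Surplus = qs - qd = 15.
Government expenditure = surplus × support price = 15 × 25 = 375.

375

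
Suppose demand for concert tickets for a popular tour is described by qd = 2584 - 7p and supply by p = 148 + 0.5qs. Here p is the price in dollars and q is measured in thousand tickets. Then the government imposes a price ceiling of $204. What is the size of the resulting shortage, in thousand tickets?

Rearranging supply gives qs = 2p - 296. Equilibrium: 2584 - 7p = 2p - 296, so 2880 = 9p and p* = 320, q* = 344.
The ceiling of 204 is below the equilibrium price 320, so it binds.
At p = 204: qd = 2584 - 7·204 = 1156 and qs = 2·204 - 296 = 112.
Shortage = qd - qs = 1156 - 112 = 1044.

1044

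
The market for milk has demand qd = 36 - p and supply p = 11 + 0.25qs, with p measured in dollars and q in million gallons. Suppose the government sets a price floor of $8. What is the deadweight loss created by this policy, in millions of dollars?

0

Rearranging supply gives qs = 4p - 44. In a free market, 36 - p = 4p - 44 gives the equilibrium p* = 16, q* = 20.
Since 8 is below p* = 16, the floor does not bind and the free-market outcome prevails.
Since the control does not bind, no trades are prevented and deadweight loss is zero.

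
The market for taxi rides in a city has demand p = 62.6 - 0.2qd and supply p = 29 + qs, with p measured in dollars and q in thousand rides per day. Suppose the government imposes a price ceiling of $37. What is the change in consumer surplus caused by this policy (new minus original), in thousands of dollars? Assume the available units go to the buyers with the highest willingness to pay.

Rearranging demand gives qd = 313 - 5p; rearranging supply gives qs = p - 29. In a free market, 313 - 5p = p - 29 gives the equilibrium p* = 57, q* = 28.
Because the ceiling (37) lies below the market-clearing price, it is binding.
At p = 37: qd = 313 - 5·37 = 128 and qs = 37 - 29 = 8.
Consumer surplus without the control is ½ · (62.6 - 57) · 28 = 78.4.
With the ceiling, 8 units are sold at 37 (assume they go to the highest-value buyers). The demand price at q = 8 is 61, so CS = ½ · [(62.6 - 37) + (61 - 37)] · 8 = 198.4.
Change in consumer surplus = 198.4 - 78.4 = 120.

120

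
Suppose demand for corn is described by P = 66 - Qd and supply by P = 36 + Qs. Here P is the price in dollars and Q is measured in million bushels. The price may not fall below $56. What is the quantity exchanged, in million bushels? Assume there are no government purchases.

10

Rearranging demand gives Qd = 66 - P; rearranging supply gives Qs = P - 36. In a free market, 66 - P = P - 36 gives the equilibrium P* = 51, Q* = 15.
The floor of 56 is above the equilibrium price 51, so it binds.
At P = 56: Qd = 66 - 56 = 10 and Qs = 56 - 36 = 20.
The quantity actually transacted is the short side, demand: 10.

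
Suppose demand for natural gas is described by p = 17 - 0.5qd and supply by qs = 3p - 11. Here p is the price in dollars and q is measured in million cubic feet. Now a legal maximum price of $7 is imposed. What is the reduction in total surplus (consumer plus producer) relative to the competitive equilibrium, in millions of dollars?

15

Rearranging demand gives qd = 34 - 2p. Setting quantity demanded equal to quantity supplied, 34 - 2p = 3p - 11, gives p* = 9 and q* = 16.
Since 7 < 9, the ceiling is binding.
At p = 7: qd = 34 - 2·7 = 20 and qs = 3·7 - 11 = 10.
Quantity traded falls to 10. At q = 10 the demand price is (34 - 10)/2 = 12 and the supply price is (11 + 10)/3 = 7.
Deadweight loss = ½ · (12 - 7) · (16 - 10) = ½ · 5 · 6 = 15.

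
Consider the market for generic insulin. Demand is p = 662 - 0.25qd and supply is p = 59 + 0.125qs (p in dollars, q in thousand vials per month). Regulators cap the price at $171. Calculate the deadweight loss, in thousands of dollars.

95052

Rearranging demand gives qd = 2648 - 4p; rearranging supply gives qs = 8p - 472. In a free market, 2648 - 4p = 8p - 472 gives the equilibrium p* = 260, q* = 1608.
Because the ceiling (171) lies below the market-clearing price, it is binding.
At p = 171: qd = 2648 - 4·171 = 1964 and qs = 8·171 - 472 = 896.
Quantity traded falls to 896. At q = 896 the demand price is (2648 - 896)/4 = 438 and the supply price is (472 + 896)/8 = 171.
Deadweight loss = ½ · (438 - 171) · (1608 - 896) = ½ · 267 · 712 = 95052.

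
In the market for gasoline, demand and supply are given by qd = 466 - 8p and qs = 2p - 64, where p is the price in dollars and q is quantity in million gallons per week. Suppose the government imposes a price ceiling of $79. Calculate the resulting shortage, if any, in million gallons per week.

Equilibrium: 466 - 8p = 2p - 64, so 530 = 10p and p* = 53, q* = 42.
Since 79 is above p* = 53, the ceiling does not bind and the free-market outcome prevails.
Since the control does not bind, there is no shortage.

0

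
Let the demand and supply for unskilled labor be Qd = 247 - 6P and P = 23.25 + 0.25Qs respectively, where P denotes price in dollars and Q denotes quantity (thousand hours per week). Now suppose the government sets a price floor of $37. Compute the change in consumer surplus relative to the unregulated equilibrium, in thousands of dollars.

Rearranging supply gives Qs = 4P - 93. Setting quantity demanded equal to quantity supplied, 247 - 6P = 4P - 93, gives P* = 34 and Q* = 43.
Since 37 > 34, the floor is binding.
At P = 37: Qd = 247 - 6·37 = 25 and Qs = 4·37 - 93 = 55.
Consumer surplus without the control is ½ · (247/6 - 34) · 43 = 1849/12.
With the floor, consumers buy 25 units at 37, so CS = ½ · (247/6 - 37) · 25 = 625/12.
Change in consumer surplus = 625/12 - 1849/12 = -102.

-102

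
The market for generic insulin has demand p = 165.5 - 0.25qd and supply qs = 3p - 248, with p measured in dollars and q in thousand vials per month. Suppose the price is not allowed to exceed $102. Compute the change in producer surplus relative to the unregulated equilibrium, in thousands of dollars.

Rearranging demand gives qd = 662 - 4p. In a free market, 662 - 4p = 3p - 248 gives the equilibrium p* = 130, q* = 142.
Because the ceiling (102) lies below the market-clearing price, it is binding.
At p = 102: qd = 662 - 4·102 = 254 and qs = 3·102 - 248 = 58.
Producer surplus without the control is ½ · (130 - 248/3) · 142 = 10082/3.
With the ceiling, producers sell 58 units at 102, so PS = ½ · (102 - 248/3) · 58 = 1682/3.
Change in producer surplus = 1682/3 - 10082/3 = -2800.

-2800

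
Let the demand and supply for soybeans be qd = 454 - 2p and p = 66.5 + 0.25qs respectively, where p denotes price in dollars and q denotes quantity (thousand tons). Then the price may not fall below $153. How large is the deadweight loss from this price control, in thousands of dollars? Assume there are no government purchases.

1633.5

Rearranging supply gives qs = 4p - 266. Setting quantity demanded equal to quantity supplied, 454 - 2p = 4p - 266, gives p* = 120 and q* = 214.
Because the floor (153) lies above the market-clearing price, it is binding.
At p = 153: qd = 454 - 2·153 = 148 and qs = 4·153 - 266 = 346.
Quantity traded falls to 148. At q = 148 the demand price is (454 - 148)/2 = 153 and the supply price is (266 + 148)/4 = 103.5.
Deadweight loss = ½ · (153 - 103.5) · (214 - 148) = ½ · 49.5 · 66 = 1633.5.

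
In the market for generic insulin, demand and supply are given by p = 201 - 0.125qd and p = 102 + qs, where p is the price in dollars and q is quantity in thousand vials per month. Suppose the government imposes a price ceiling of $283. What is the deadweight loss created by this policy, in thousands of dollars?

Rearranging demand gives qd = 1608 - 8p; rearranging supply gives qs = p - 102. Setting quantity demanded equal to quantity supplied, 1608 - 8p = p - 102, gives p* = 190 and q* = 88.
Since 283 is above p* = 190, the ceiling does not bind and the free-market outcome prevails.
Since the control does not bind, no trades are prevented and deadweight loss is zero.

0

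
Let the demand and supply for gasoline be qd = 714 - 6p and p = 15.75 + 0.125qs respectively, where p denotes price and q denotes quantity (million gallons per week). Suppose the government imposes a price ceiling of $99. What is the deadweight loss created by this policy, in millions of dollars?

Rearranging supply gives qs = 8p - 126. In a free market, 714 - 6p = 8p - 126 gives the equilibrium p* = 60, q* = 354.
The ceiling of 99 is above the equilibrium price 60, so it is not binding; the market clears at p* = 60, q* = 354.
Since the control does not bind, no trades are prevented and deadweight loss is zero.

0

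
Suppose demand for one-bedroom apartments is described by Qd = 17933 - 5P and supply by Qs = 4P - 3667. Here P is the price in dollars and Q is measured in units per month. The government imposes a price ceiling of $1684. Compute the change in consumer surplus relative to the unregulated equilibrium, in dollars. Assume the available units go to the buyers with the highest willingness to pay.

In a free market, 17933 - 5P = 4P - 3667 gives the equilibrium P* = 2400, Q* = 5933.
Because the ceiling (1684) lies below the market-clearing price, it is binding.
At P = 1684: Qd = 17933 - 5·1684 = 9513 and Qs = 4·1684 - 3667 = 3069.
Consumer surplus without the control is ½ · (3586.6 - 2400) · 5933 = 3520048.9.
With the ceiling, 3069 units are sold at 1684 (assume they go to the highest-value buyers). The demand price at Q = 3069 is 2972.8, so CS = ½ · [(3586.6 - 1684) + (2972.8 - 1684)] · 3069 = 4897203.3.
Change in consumer surplus = 4897203.3 - 3520048.9 = 1377154.4.

1377154.4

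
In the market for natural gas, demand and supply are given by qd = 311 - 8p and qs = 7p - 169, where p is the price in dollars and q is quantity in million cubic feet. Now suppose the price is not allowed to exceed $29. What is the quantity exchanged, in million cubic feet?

34

In a free market, 311 - 8p = 7p - 169 gives the equilibrium p* = 32, q* = 55.
Since 29 < 32, the ceiling is binding.
At p = 29: qd = 311 - 8·29 = 79 and qs = 7·29 - 169 = 34.
The quantity actually transacted is the short side, supply: 34.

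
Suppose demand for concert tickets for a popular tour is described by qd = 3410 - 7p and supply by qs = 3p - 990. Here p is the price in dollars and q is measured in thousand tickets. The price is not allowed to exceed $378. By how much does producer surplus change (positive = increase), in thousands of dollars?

-14694

In a free market, 3410 - 7p = 3p - 990 gives the equilibrium p* = 440, q* = 330.
Because the ceiling (378) lies below the market-clearing price, it is binding.
At p = 378: qd = 3410 - 7·378 = 764 and qs = 3·378 - 990 = 144.
Producer surplus without the control is ½ · (440 - 330) · 330 = 18150.
With the ceiling, producers sell 144 units at 378, so PS = ½ · (378 - 330) · 144 = 3456.
Change in producer surplus = 3456 - 18150 = -14694.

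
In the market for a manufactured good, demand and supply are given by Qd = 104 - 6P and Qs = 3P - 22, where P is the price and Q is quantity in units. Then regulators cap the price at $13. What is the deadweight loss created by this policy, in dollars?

Setting quantity demanded equal to quantity supplied, 104 - 6P = 3P - 22, gives P* = 14 and Q* = 20.
Since 13 < 14, the ceiling is binding.
At P = 13: Qd = 104 - 6·13 = 26 and Qs = 3·13 - 22 = 17.
Quantity traded falls to 17. At Q = 17 the demand price is (104 - 17)/6 = 14.5 and the supply price is (22 + 17)/3 = 13.
Deadweight loss = ½ · (14.5 - 13) · (20 - 17) = ½ · 1.5 · 3 = 2.25.

2.25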